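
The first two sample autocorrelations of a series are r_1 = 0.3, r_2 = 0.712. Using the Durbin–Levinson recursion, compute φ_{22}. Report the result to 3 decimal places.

φ_{22} = (r_2 − r_1²) / (1 − r_1²)
r_1² = (0.3)² = 0.09
Numerator = 0.712 − 0.0900 = 0.6220; denominator = 1 − 0.0900 = 0.9100
φ_{22} = 0.6220 / 0.9100 = 0.684

0.684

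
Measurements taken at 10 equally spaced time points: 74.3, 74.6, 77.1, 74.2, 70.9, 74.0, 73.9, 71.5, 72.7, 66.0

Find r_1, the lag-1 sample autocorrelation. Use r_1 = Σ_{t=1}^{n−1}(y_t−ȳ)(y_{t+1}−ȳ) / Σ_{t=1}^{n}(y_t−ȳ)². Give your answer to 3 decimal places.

Mean ȳ = (74.3 + 74.6 + 77.1 + 74.2 + 70.9 + 74.0 + 73.9 + 71.5 + 72.7 + 66.0)/10 = 72.9200
Numerator Σ_{t=1}^{9}(y_t−ȳ)(y_{t+1}−ȳ) = 11.4256
Denominator Σ(y_t−ȳ)² = 79.9960
r_1 = 11.4256 / 79.9960 = 0.143

0.143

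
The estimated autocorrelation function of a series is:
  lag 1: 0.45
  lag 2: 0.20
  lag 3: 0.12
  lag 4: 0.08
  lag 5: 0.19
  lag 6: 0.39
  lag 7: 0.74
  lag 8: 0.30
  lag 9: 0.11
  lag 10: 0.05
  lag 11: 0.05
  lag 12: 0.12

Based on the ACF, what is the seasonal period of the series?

The largest autocorrelation is r_7 = 0.74; the remaining lags stay at or below 0.45. The elevated value at lag 1 (0.45), dropping to 0.20 at lag 2, reflects decaying short-term dependence rather than seasonality.
The dominant spike at lag 7 indicates a seasonal period of 7.

7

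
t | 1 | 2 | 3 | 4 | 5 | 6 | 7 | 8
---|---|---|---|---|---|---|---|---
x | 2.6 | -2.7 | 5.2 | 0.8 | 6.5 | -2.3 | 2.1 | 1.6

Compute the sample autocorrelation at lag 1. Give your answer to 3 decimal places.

-0.658

Mean x̄ = (2.6 − 2.7 + 5.2 + 0.8 + 6.5 − 2.3 + 2.1 + 1.6)/8 = 1.7250
Numerator Σ_{t=1}^{7}(x_t−x̄)(x_{t+1}−x̄) = -47.6556
Denominator Σ(x_t−x̄)² = 72.4350
r_1 = -47.6556 / 72.4350 = -0.658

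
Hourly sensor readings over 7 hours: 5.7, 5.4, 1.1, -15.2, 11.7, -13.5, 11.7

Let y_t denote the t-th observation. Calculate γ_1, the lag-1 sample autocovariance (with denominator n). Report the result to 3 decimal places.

Mean ȳ = (5.7 + 5.4 + 1.1 − 15.2 + 11.7 − 13.5 + 11.7)/7 = 0.9857
Σ_{t=1}^{6}(y_t−ȳ)(y_{t+1}−ȳ) = -464.3616
γ_1 = -464.3616 / 7 = -66.337

-66.337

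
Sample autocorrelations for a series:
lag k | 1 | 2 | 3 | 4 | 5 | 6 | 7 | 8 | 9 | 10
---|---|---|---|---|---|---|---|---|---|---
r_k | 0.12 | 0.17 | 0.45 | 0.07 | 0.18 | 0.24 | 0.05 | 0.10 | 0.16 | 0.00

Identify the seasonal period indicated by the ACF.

3

The largest autocorrelation is r_3 = 0.45, with a weaker echo at lag 6 (0.24); the remaining lags stay at or below 0.18.
The dominant spike at lag 3 indicates a seasonal period of 3.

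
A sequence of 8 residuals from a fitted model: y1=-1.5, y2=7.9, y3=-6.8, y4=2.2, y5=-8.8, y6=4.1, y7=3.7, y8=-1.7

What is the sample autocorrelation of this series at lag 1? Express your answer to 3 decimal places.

-0.560

Mean ȳ = (-1.5 + 7.9 − 6.8 + 2.2 − 8.8 + 4.1 + 3.7 − 1.7)/8 = -0.1125
Deviations from mean: -1.3875, 8.0125, -6.6875, 2.3125, -8.6875, 4.2125, 3.8125, -1.5875
Numerator Σ_{t=1}^{7}(y_t−ȳ)(y_{t+1}−ȳ) = -126.8439
Denominator Σ(y_t−ȳ)² = 226.4688
r_1 = -126.8439 / 226.4688 = -0.560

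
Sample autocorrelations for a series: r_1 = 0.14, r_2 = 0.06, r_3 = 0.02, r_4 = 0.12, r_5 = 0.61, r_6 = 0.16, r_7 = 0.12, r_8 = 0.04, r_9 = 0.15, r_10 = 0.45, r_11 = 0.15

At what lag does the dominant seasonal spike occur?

The largest autocorrelation is r_5 = 0.61, with a weaker echo at lag 10 (0.45); the remaining lags stay at or below 0.16.
The dominant spike at lag 5 indicates a seasonal period of 5.

5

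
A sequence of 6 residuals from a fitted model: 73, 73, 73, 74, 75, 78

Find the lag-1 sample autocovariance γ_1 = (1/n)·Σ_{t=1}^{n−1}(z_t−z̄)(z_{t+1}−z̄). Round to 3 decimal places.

1.037

Mean z̄ = (73 + 73 + 73 + 74 + 75 + 78)/6 = 74.3333
Deviations: -1.3333, -1.3333, -1.3333, -0.3333, 0.6667, 3.6667
Σ_{t=1}^{5}(z_t−z̄)(z_{t+1}−z̄) = 6.2222
γ_1 = 6.2222 / 6 = 1.037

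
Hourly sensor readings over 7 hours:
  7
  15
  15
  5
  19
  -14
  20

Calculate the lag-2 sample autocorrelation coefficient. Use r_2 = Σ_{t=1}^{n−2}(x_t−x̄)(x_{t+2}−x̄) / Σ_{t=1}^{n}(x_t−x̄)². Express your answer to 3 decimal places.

Mean x̄ = (7 + 15 + 15 + 5 + 19 − 14 + 20)/7 = 9.5714
Deviations from mean: -2.5714, 5.4286, 5.4286, -4.5714, 9.4286, -23.5714, 10.4286
Σ(x_t−x̄)(x_{t+2}−x̄) = (-13.9592) + (-24.8163) + (51.1837) + (107.7551) + (98.3265) = 218.4898
Denominator Σ(x_t−x̄)² = 839.7143
r_2 = 218.4898 / 839.7143 = 0.260

0.260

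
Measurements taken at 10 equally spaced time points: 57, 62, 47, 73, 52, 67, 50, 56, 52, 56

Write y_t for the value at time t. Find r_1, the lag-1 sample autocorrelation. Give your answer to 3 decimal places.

-0.677

Mean ȳ = (57 + 62 + 47 + 73 + 52 + 67 + 50 + 56 + 52 + 56)/10 = 57.2000
Numerator Σ_{t=1}^{9}(y_t−ȳ)(y_{t+1}−ȳ) = -393.6400
Denominator Σ(y_t−ȳ)² = 581.6000
r_1 = -393.6400 / 581.6000 = -0.677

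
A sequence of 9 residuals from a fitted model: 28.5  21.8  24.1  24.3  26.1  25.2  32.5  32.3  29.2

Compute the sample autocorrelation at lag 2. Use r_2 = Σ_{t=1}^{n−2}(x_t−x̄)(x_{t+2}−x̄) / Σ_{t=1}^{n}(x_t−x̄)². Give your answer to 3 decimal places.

0.134

Mean x̄ = (28.5 + 21.8 + 24.1 + 24.3 + 26.1 + 25.2 + 32.5 + 32.3 + 29.2)/9 = 27.1111
Σ(x_t−x̄)(x_{t+2}−x̄) = (-4.1821) + (14.9301) + (3.0446) + (5.3723) + (-5.4488) + (-9.9165) + (11.2568) = 15.0564
Denominator Σ(x_t−x̄)² = 112.1089
r_2 = 15.0564 / 112.1089 = 0.134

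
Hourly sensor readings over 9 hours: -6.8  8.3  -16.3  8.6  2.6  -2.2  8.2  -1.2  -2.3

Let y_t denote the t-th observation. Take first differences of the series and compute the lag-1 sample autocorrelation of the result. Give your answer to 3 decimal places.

-0.724

First differences Δy: 15.1, -24.6, 24.9, -6.0, -4.8, 10.4, -9.4, -1.1
Mean of differences = 0.5625
Numerator Σ(Δy_t−Δȳ)(Δy_{t+1}−Δȳ) = -1236.9127
Denominator Σ(Δy_t−Δȳ)² = 1707.4188
r_1(Δy) = -1236.9127 / 1707.4188 = -0.724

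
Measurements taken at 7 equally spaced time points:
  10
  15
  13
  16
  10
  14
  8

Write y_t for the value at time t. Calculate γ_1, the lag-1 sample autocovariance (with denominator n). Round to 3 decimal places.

Mean ȳ = (10 + 15 + 13 + 16 + 10 + 14 + 8)/7 = 12.2857
Σ_{t=1}^{6}(y_t−ȳ)(y_{t+1}−ȳ) = -21.3673
γ_1 = -21.3673 / 7 = -3.052

-3.052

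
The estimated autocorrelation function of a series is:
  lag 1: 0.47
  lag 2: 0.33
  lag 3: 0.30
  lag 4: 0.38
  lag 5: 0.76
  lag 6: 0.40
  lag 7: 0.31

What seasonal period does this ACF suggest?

5

The largest autocorrelation is r_5 = 0.76; the remaining lags stay at or below 0.47. The elevated value at lag 1 (0.47), dropping to 0.33 at lag 2, reflects decaying short-term dependence rather than seasonality.
The dominant spike at lag 5 indicates a seasonal period of 5.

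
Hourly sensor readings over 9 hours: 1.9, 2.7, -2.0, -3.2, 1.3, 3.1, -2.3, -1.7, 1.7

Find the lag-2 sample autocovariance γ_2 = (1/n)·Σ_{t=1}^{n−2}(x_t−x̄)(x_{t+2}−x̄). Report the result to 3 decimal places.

-4.074

Mean x̄ = (1.9 + 2.7 − 2.0 − 3.2 + 1.3 + 3.1 − 2.3 − 1.7 + 1.7)/9 = 0.1667
Σ_{t=1}^{7}(x_t−x̄)(x_{t+2}−x̄) = -36.6689
γ_2 = -36.6689 / 9 = -4.074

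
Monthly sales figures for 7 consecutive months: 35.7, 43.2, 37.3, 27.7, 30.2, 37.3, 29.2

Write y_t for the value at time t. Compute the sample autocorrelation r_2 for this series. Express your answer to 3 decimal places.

-0.351

Mean ȳ = (35.7 + 43.2 + 37.3 + 27.7 + 30.2 + 37.3 + 29.2)/7 = 34.3714
Deviations from mean: 1.3286, 8.8286, 2.9286, -6.6714, -4.1714, 2.9286, -5.1714
Numerator Σ_{t=1}^{5}(y_t−ȳ)(y_{t+2}−ȳ) = -65.1902
Denominator Σ(y_t−ȳ)² = 185.5143
r_2 = -65.1902 / 185.5143 = -0.351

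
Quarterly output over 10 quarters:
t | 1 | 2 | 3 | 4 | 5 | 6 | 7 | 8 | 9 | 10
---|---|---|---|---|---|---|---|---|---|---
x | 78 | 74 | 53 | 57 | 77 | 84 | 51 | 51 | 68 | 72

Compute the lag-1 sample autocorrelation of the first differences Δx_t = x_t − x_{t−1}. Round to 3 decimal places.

0.023

First differences Δx: -4, -21, 4, 20, 7, -33, 0, 17, 4
Mean of differences = -0.6667
Numerator Σ(Δx_t−Δx̄)(Δx_{t+1}−Δx̄) = 52.5556
Denominator Σ(Δx_t−Δx̄)² = 2312.0000
r_1(Δx) = 52.5556 / 2312.0000 = 0.023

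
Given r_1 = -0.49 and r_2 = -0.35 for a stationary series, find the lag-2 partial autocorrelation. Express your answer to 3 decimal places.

-0.777

φ_{22} = (r_2 − r_1²) / (1 − r_1²)
r_1² = (-0.49)² = 0.2401
Numerator = -0.35 − 0.2401 = -0.5901; denominator = 1 − 0.2401 = 0.7599
φ_{22} = -0.5901 / 0.7599 = -0.777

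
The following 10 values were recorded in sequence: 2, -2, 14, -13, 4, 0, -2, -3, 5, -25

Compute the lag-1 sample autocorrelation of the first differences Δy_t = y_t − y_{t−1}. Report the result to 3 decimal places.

-0.569

First differences Δy: -4, 16, -27, 17, -4, -2, -1, 8, -30
Mean of differences = -3.0000
Numerator Σ(Δy_t−Δȳ)(Δy_{t+1}−Δȳ) = -1249.0000
Denominator Σ(Δy_t−Δȳ)² = 2194.0000
r_1(Δy) = -1249.0000 / 2194.0000 = -0.569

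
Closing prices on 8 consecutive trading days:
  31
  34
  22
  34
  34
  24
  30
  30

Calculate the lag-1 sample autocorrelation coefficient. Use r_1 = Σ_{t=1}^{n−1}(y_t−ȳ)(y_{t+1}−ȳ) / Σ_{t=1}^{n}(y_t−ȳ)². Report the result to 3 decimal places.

Mean ȳ = (31 + 34 + 22 + 34 + 34 + 24 + 30 + 30)/8 = 29.8750
Deviations from mean: 1.1250, 4.1250, -7.8750, 4.1250, 4.1250, -5.8750, 0.1250, 0.1250
Σ(y_t−ȳ)(y_{t+1}−ȳ) = (4.6406) + (-32.4844) + (-32.4844) + (17.0156) + (-24.2344) + (-0.7344) + (0.0156) = -68.2656
Denominator Σ(y_t−ȳ)² = 148.8750
r_1 = -68.2656 / 148.8750 = -0.459

-0.459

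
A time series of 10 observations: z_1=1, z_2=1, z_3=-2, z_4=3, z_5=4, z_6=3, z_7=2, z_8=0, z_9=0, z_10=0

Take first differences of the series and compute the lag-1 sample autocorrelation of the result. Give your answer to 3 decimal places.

First differences Δz: 0, -3, 5, 1, -1, -1, -2, 0, 0
Mean of differences = -0.1111
Numerator Σ(Δz_t−Δz̄)(Δz_{t+1}−Δz̄) = -8.1235
Denominator Σ(Δz_t−Δz̄)² = 40.8889
r_1(Δz) = -8.1235 / 40.8889 = -0.199

-0.199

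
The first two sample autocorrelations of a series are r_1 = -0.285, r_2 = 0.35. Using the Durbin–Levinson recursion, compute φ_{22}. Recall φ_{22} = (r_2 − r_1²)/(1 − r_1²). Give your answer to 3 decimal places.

0.293

φ_{22} = (r_2 − r_1²) / (1 − r_1²)
r_1² = (-0.285)² = 0.081225
Numerator = 0.35 − 0.0812 = 0.2688; denominator = 1 − 0.0812 = 0.9188
φ_{22} = 0.2688 / 0.9188 = 0.293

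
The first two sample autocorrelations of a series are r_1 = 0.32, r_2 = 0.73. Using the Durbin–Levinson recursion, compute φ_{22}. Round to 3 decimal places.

0.699

φ_{22} = (r_2 − r_1²) / (1 − r_1²)
r_1² = (0.32)² = 0.1024
Numerator = 0.73 − 0.1024 = 0.6276; denominator = 1 − 0.1024 = 0.8976
φ_{22} = 0.6276 / 0.8976 = 0.699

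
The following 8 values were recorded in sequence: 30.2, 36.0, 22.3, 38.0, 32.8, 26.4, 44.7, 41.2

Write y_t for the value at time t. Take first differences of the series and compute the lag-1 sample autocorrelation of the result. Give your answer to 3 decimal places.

-0.624

First differences Δy: 5.8, -13.7, 15.7, -5.2, -6.4, 18.3, -3.5
Mean of differences = 1.5714
Numerator Σ(Δy_t−Δȳ)(Δy_{t+1}−Δȳ) = -540.2208
Denominator Σ(Δy_t−Δȳ)² = 865.6743
r_1(Δy) = -540.2208 / 865.6743 = -0.624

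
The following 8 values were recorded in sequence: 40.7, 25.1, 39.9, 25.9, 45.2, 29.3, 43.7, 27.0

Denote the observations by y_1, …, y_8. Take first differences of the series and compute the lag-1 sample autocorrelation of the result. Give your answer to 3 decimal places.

-0.833

First differences Δy: -15.6, 14.8, -14.0, 19.3, -15.9, 14.4, -16.7
Mean of differences = -1.9571
Numerator Σ(Δy_t−Δȳ)(Δy_{t+1}−Δȳ) = -1452.0176
Denominator Σ(Δy_t−Δȳ)² = 1743.1371
r_1(Δy) = -1452.0176 / 1743.1371 = -0.833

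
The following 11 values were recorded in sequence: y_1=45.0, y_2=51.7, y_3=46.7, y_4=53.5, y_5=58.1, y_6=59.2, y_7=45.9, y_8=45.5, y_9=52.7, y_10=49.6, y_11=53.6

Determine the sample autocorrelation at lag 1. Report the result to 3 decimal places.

0.116

Mean ȳ = (45.0 + 51.7 + 46.7 + 53.5 + 58.1 + 59.2 + 45.9 + 45.5 + 52.7 + 49.6 + 53.6)/11 = 51.0455
Numerator Σ_{t=1}^{10}(y_t−ȳ)(y_{t+1}−ȳ) = 28.6907
Denominator Σ(y_t−ȳ)² = 246.7273
r_1 = 28.6907 / 246.7273 = 0.116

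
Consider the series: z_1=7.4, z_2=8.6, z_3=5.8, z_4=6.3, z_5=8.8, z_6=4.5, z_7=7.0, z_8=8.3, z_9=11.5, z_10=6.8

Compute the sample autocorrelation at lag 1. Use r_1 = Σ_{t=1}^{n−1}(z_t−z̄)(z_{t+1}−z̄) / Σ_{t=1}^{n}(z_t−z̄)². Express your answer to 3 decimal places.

Mean z̄ = (7.4 + 8.6 + 5.8 + 6.3 + 8.8 + 4.5 + 7.0 + 8.3 + 11.5 + 6.8)/10 = 7.5000
Numerator Σ_{t=1}^{9}(z_t−z̄)(z_{t+1}−z̄) = -3.9000
Denominator Σ(z_t−z̄)² = 33.6200
r_1 = -3.9000 / 33.6200 = -0.116

-0.116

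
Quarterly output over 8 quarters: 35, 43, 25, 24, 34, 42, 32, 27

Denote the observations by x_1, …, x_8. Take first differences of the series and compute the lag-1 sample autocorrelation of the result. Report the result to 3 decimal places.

First differences Δx: 8, -18, -1, 10, 8, -10, -5
Mean of differences = -1.1429
Numerator Σ(Δx_t−Δx̄)(Δx_{t+1}−Δx̄) = -99.8776
Denominator Σ(Δx_t−Δx̄)² = 668.8571
r_1(Δx) = -99.8776 / 668.8571 = -0.149

-0.149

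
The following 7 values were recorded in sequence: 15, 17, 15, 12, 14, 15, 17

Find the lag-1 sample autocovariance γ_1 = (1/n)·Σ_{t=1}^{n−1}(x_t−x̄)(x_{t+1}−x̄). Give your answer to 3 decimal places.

0.429

Mean x̄ = (15 + 17 + 15 + 12 + 14 + 15 + 17)/7 = 15.0000
Deviations: 0.0000, 2.0000, 0.0000, -3.0000, -1.0000, 0.0000, 2.0000
Σ_{t=1}^{6}(x_t−x̄)(x_{t+1}−x̄) = 3.0000
γ_1 = 3.0000 / 7 = 0.429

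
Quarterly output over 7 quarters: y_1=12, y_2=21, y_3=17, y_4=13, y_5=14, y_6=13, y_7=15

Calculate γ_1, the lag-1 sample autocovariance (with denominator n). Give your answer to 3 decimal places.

-0.857

Mean ȳ = (12 + 21 + 17 + 13 + 14 + 13 + 15)/7 = 15.0000
Σ_{t=1}^{6}(y_t−ȳ)(y_{t+1}−ȳ) = -6.0000
γ_1 = -6.0000 / 7 = -0.857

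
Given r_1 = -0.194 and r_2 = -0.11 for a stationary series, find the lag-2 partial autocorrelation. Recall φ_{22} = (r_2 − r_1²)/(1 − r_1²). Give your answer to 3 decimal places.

φ_{22} = (r_2 − r_1²) / (1 − r_1²)
r_1² = (-0.194)² = 0.037636
Numerator = -0.11 − 0.0376 = -0.1476; denominator = 1 − 0.0376 = 0.9624
φ_{22} = -0.1476 / 0.9624 = -0.153

-0.153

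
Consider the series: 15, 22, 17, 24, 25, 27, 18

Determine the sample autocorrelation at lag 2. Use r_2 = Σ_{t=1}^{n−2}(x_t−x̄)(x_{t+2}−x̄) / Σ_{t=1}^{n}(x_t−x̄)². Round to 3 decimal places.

0.135

Mean x̄ = (15 + 22 + 17 + 24 + 25 + 27 + 18)/7 = 21.1429
Numerator Σ_{t=1}^{5}(x_t−x̄)(x_{t+2}−x̄) = 16.5306
Denominator Σ(x_t−x̄)² = 122.8571
r_2 = 16.5306 / 122.8571 = 0.135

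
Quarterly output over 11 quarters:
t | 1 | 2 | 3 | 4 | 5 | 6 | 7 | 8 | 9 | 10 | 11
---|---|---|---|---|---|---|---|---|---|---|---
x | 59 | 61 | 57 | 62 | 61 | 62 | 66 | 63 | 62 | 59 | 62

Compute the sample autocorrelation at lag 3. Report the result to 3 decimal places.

Mean x̄ = (59 + 61 + 57 + 62 + 61 + 62 + 66 + 63 + 62 + 59 + 62)/11 = 61.2727
Numerator Σ_{t=1}^{8}(x_t−x̄)(x_{t+3}−x̄) = -10.6777
Denominator Σ(x_t−x̄)² = 56.1818
r_3 = -10.6777 / 56.1818 = -0.190

-0.190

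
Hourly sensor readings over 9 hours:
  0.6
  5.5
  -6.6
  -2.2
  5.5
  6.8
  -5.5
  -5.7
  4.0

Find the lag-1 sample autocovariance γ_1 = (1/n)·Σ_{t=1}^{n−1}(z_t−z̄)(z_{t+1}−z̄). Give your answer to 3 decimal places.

Mean z̄ = (0.6 + 5.5 − 6.6 − 2.2 + 5.5 + 6.8 − 5.5 − 5.7 + 4.0)/9 = 0.2667
Σ_{t=1}^{8}(z_t−z̄)(z_{t+1}−z̄) = -21.5144
γ_1 = -21.5144 / 9 = -2.390

-2.390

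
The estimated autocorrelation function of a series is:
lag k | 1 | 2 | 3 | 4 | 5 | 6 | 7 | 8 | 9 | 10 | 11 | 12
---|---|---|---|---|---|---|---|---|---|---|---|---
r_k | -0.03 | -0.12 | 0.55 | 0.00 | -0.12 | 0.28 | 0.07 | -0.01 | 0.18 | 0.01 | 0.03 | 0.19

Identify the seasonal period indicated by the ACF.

The largest autocorrelation is r_3 = 0.55, with weaker echoes at lags 6 (0.28), 9 (0.18) and 12 (0.19); the remaining lags stay at or below 0.07.
The dominant spike at lag 3 indicates a seasonal period of 3.

3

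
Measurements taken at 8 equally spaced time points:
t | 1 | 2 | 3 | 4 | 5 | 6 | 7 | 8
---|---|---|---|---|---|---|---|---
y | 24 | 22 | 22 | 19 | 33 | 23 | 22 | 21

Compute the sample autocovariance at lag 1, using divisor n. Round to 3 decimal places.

-4.352

Mean ȳ = (24 + 22 + 22 + 19 + 33 + 23 + 22 + 21)/8 = 23.2500
Deviations: 0.7500, -1.2500, -1.2500, -4.2500, 9.7500, -0.2500, -1.2500, -2.2500
Σ_{t=1}^{7}(y_t−ȳ)(y_{t+1}−ȳ) = -34.8125
γ_1 = -34.8125 / 8 = -4.352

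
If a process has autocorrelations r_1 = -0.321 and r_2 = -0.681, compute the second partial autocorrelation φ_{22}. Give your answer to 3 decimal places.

φ_{22} = (r_2 − r_1²) / (1 − r_1²)
r_1² = (-0.321)² = 0.103041
Numerator = -0.681 − 0.1030 = -0.7840; denominator = 1 − 0.1030 = 0.8970
φ_{22} = -0.7840 / 0.8970 = -0.874

-0.874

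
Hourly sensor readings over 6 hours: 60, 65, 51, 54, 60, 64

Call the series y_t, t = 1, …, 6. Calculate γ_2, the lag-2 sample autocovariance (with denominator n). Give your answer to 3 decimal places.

Mean ȳ = (60 + 65 + 51 + 54 + 60 + 64)/6 = 59.0000
Deviations: 1.0000, 6.0000, -8.0000, -5.0000, 1.0000, 5.0000
Σ_{t=1}^{4}(y_t−ȳ)(y_{t+2}−ȳ) = -71.0000
γ_2 = -71.0000 / 6 = -11.833

-11.833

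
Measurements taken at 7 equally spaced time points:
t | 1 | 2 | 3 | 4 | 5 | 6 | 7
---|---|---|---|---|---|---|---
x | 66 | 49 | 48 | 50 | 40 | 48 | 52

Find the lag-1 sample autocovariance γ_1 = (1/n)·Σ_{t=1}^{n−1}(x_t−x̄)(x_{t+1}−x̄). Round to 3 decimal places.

Mean x̄ = (66 + 49 + 48 + 50 + 40 + 48 + 52)/7 = 50.4286
Σ_{t=1}^{6}(x_t−x̄)(x_{t+1}−x̄) = 8.2449
γ_1 = 8.2449 / 7 = 1.178

1.178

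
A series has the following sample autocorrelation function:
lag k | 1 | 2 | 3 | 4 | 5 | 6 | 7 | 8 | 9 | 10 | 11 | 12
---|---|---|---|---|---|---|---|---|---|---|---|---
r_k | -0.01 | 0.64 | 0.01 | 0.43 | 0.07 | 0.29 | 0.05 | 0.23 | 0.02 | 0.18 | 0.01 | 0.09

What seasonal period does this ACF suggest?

2

The largest autocorrelation is r_2 = 0.64, with weaker echoes at lags 4 (0.43), 6 (0.29), 8 (0.23) and 10 (0.18); the remaining lags stay at or below 0.09.
The dominant spike at lag 2 indicates a seasonal period of 2.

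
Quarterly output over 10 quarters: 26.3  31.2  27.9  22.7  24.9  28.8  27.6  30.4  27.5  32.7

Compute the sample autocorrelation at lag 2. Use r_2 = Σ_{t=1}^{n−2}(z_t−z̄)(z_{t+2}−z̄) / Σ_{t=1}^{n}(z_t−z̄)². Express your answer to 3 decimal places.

Mean z̄ = (26.3 + 31.2 + 27.9 + 22.7 + 24.9 + 28.8 + 27.6 + 30.4 + 27.5 + 32.7)/10 = 28.0000
Numerator Σ_{t=1}^{8}(z_t−z̄)(z_{t+2}−z̄) = -6.0800
Denominator Σ(z_t−z̄)² = 79.7400
r_2 = -6.0800 / 79.7400 = -0.076

-0.076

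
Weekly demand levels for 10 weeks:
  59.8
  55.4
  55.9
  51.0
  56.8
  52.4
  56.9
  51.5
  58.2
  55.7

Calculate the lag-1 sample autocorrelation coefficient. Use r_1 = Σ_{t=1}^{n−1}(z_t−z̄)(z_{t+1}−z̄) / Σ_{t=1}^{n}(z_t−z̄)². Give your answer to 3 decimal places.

Mean z̄ = (59.8 + 55.4 + 55.9 + 51.0 + 56.8 + 52.4 + 56.9 + 51.5 + 58.2 + 55.7)/10 = 55.3600
Numerator Σ_{t=1}^{9}(z_t−z̄)(z_{t+1}−z̄) = -33.1956
Denominator Σ(z_t−z̄)² = 75.3040
r_1 = -33.1956 / 75.3040 = -0.441

-0.441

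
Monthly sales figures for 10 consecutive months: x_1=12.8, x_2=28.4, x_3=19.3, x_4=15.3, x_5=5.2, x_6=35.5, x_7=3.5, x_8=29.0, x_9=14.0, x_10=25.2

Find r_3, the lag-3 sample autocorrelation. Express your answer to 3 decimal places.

Mean x̄ = (12.8 + 28.4 + 19.3 + 15.3 + 5.2 + 35.5 + 3.5 + 29.0 + 14.0 + 25.2)/10 = 18.8200
Σ(x_t−x̄)(x_{t+3}−x̄) = (21.1904) + (-130.4796) + (8.0064) + (53.9264) + (-138.6516) + (-80.3976) + (-97.7416) = -364.1472
Denominator Σ(x_t−x̄)² = 1006.6360
r_3 = -364.1472 / 1006.6360 = -0.362

-0.362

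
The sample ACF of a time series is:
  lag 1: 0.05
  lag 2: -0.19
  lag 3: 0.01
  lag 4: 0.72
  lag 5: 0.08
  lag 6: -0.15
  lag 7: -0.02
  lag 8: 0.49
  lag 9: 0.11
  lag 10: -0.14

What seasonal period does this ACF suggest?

The largest autocorrelation is r_4 = 0.72, with a weaker echo at lag 8 (0.49); the remaining lags stay at or below 0.11.
The dominant spike at lag 4 indicates a seasonal period of 4.

4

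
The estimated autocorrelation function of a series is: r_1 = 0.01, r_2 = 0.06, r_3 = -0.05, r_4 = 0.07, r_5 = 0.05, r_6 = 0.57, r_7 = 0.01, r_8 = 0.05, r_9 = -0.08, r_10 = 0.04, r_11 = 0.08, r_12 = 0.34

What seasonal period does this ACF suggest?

6

The largest autocorrelation is r_6 = 0.57, with a weaker echo at lag 12 (0.34); the remaining lags stay at or below 0.08.
The dominant spike at lag 6 indicates a seasonal period of 6.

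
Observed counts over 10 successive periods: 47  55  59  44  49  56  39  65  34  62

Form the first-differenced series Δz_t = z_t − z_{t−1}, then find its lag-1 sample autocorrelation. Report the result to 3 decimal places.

-0.741

First differences Δz: 8, 4, -15, 5, 7, -17, 26, -31, 28
Mean of differences = 1.6667
Numerator Σ(Δz_t−Δz̄)(Δz_{t+1}−Δz̄) = -2270.7778
Denominator Σ(Δz_t−Δz̄)² = 3064.0000
r_1(Δz) = -2270.7778 / 3064.0000 = -0.741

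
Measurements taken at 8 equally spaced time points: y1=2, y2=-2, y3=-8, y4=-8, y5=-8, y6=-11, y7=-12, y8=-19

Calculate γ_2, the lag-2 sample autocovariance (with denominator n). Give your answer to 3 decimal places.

4.016

Mean ȳ = (2 − 2 − 8 − 8 − 8 − 11 − 12 − 19)/8 = -8.2500
Σ_{t=1}^{6}(y_t−ȳ)(y_{t+2}−ȳ) = 32.1250
γ_2 = 32.1250 / 8 = 4.016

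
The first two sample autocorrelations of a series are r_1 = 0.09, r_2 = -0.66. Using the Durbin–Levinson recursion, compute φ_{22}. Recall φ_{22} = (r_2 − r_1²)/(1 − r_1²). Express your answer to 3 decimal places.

φ_{22} = (r_2 − r_1²) / (1 − r_1²)
r_1² = (0.09)² = 0.0081
Numerator = -0.66 − 0.0081 = -0.6681; denominator = 1 − 0.0081 = 0.9919
φ_{22} = -0.6681 / 0.9919 = -0.674

-0.674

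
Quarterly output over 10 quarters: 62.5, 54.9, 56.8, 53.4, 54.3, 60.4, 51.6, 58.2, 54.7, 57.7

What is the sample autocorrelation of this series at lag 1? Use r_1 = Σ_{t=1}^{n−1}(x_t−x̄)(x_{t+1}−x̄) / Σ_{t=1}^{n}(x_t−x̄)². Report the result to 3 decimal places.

-0.459

Mean x̄ = (62.5 + 54.9 + 56.8 + 53.4 + 54.3 + 60.4 + 51.6 + 58.2 + 54.7 + 57.7)/10 = 56.4500
Numerator Σ_{t=1}^{9}(x_t−x̄)(x_{t+1}−x̄) = -45.8175
Denominator Σ(x_t−x̄)² = 99.8650
r_1 = -45.8175 / 99.8650 = -0.459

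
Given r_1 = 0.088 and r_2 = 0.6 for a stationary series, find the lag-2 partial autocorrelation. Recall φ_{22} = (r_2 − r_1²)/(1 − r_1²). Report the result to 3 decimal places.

φ_{22} = (r_2 − r_1²) / (1 − r_1²)
r_1² = (0.088)² = 0.007744
Numerator = 0.6 − 0.0077 = 0.5923; denominator = 1 − 0.0077 = 0.9923
φ_{22} = 0.5923 / 0.9923 = 0.597

0.597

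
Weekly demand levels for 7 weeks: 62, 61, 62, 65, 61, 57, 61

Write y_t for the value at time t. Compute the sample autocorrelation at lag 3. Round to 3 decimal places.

Mean ȳ = (62 + 61 + 62 + 65 + 61 + 57 + 61)/7 = 61.2857
Deviations from mean: 0.7143, -0.2857, 0.7143, 3.7143, -0.2857, -4.2857, -0.2857
Numerator Σ_{t=1}^{4}(y_t−ȳ)(y_{t+3}−ȳ) = -1.3878
Denominator Σ(y_t−ȳ)² = 33.4286
r_3 = -1.3878 / 33.4286 = -0.042

-0.042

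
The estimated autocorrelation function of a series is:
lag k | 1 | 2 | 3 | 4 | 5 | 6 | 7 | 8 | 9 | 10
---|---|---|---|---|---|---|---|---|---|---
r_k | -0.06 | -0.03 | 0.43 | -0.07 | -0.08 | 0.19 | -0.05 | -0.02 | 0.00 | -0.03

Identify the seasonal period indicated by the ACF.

The largest autocorrelation is r_3 = 0.43, with a weaker echo at lag 6 (0.19); the remaining lags stay at or below 0.00.
The dominant spike at lag 3 indicates a seasonal period of 3.

3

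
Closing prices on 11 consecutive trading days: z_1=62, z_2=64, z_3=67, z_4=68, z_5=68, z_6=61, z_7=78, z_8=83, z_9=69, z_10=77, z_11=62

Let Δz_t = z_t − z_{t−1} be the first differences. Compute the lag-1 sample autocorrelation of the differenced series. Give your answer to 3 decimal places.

First differences Δz: 2, 3, 1, 0, -7, 17, 5, -14, 8, -15
Mean of differences = 0.0000
Numerator Σ(Δz_t−Δz̄)(Δz_{t+1}−Δz̄) = -327.0000
Denominator Σ(Δz_t−Δz̄)² = 862.0000
r_1(Δz) = -327.0000 / 862.0000 = -0.379

-0.379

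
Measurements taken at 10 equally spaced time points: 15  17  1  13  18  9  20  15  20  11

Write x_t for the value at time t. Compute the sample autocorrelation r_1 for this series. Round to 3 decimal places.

Mean x̄ = (15 + 17 + 1 + 13 + 18 + 9 + 20 + 15 + 20 + 11)/10 = 13.9000
Numerator Σ_{t=1}^{9}(x_t−x̄)(x_{t+1}−x̄) = -82.9100
Denominator Σ(x_t−x̄)² = 302.9000
r_1 = -82.9100 / 302.9000 = -0.274

-0.274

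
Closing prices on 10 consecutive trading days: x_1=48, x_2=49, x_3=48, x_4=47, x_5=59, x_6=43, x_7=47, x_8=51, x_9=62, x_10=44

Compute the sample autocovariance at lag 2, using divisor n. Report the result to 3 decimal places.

Mean x̄ = (48 + 49 + 48 + 47 + 59 + 43 + 47 + 51 + 62 + 44)/10 = 49.8000
Σ_{t=1}^{8}(x_t−x̄)(x_{t+2}−x̄) = -67.0800
γ_2 = -67.0800 / 10 = -6.708

-6.708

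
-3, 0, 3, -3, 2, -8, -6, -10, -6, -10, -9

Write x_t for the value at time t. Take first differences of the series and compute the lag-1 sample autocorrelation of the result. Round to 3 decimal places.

-0.698

First differences Δx: 3, 3, -6, 5, -10, 2, -4, 4, -4, 1
Mean of differences = -0.6000
Numerator Σ(Δx_t−Δx̄)(Δx_{t+1}−Δx̄) = -159.3600
Denominator Σ(Δx_t−Δx̄)² = 228.4000
r_1(Δx) = -159.3600 / 228.4000 = -0.698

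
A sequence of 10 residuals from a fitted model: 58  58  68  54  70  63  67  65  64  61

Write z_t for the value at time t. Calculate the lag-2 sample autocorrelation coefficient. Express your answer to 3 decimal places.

0.369

Mean z̄ = (58 + 58 + 68 + 54 + 70 + 63 + 67 + 65 + 64 + 61)/10 = 62.8000
Numerator Σ_{t=1}^{8}(z_t−z̄)(z_{t+2}−z̄) = 84.7200
Denominator Σ(z_t−z̄)² = 229.6000
r_2 = 84.7200 / 229.6000 = 0.369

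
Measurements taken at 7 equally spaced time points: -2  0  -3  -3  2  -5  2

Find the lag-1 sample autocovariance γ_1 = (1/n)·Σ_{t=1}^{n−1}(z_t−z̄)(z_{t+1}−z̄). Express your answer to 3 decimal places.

-4.318

Mean z̄ = (-2 + 0 − 3 − 3 + 2 − 5 + 2)/7 = -1.2857
Σ_{t=1}^{6}(z_t−z̄)(z_{t+1}−z̄) = -30.2245
γ_1 = -30.2245 / 7 = -4.318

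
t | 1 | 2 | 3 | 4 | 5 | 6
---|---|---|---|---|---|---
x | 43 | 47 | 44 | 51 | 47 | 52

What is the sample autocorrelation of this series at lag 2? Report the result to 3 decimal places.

Mean x̄ = (43 + 47 + 44 + 51 + 47 + 52)/6 = 47.3333
Deviations from mean: -4.3333, -0.3333, -3.3333, 3.6667, -0.3333, 4.6667
Numerator Σ_{t=1}^{4}(x_t−x̄)(x_{t+2}−x̄) = 31.4444
Denominator Σ(x_t−x̄)² = 65.3333
r_2 = 31.4444 / 65.3333 = 0.481

0.481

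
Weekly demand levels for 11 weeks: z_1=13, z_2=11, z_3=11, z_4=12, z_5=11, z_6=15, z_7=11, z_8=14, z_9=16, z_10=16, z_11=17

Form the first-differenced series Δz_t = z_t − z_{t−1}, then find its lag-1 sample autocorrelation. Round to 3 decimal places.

First differences Δz: -2, 0, 1, -1, 4, -4, 3, 2, 0, 1
Mean of differences = 0.4000
Numerator Σ(Δz_t−Δz̄)(Δz_{t+1}−Δz̄) = -29.1600
Denominator Σ(Δz_t−Δz̄)² = 50.4000
r_1(Δz) = -29.1600 / 50.4000 = -0.579

-0.579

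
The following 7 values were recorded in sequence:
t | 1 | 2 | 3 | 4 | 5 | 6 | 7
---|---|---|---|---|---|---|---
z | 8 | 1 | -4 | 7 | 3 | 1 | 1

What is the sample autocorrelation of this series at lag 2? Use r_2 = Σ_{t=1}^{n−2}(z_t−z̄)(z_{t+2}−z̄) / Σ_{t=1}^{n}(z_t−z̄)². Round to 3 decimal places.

-0.535

Mean z̄ = (8 + 1 − 4 + 7 + 3 + 1 + 1)/7 = 2.4286
Deviations from mean: 5.5714, -1.4286, -6.4286, 4.5714, 0.5714, -1.4286, -1.4286
Numerator Σ_{t=1}^{5}(z_t−z̄)(z_{t+2}−z̄) = -53.3673
Denominator Σ(z_t−z̄)² = 99.7143
r_2 = -53.3673 / 99.7143 = -0.535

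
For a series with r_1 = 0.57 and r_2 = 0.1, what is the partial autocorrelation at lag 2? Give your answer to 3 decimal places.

φ_{22} = (r_2 − r_1²) / (1 − r_1²)
r_1² = (0.57)² = 0.3249
Numerator = 0.1 − 0.3249 = -0.2249; denominator = 1 − 0.3249 = 0.6751
φ_{22} = -0.2249 / 0.6751 = -0.333

-0.333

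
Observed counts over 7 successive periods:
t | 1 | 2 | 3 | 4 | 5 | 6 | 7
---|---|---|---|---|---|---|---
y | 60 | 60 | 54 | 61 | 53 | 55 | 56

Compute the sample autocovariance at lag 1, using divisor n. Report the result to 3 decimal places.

-2.571

Mean ȳ = (60 + 60 + 54 + 61 + 53 + 55 + 56)/7 = 57.0000
Σ_{t=1}^{6}(y_t−ȳ)(y_{t+1}−ȳ) = -18.0000
γ_1 = -18.0000 / 7 = -2.571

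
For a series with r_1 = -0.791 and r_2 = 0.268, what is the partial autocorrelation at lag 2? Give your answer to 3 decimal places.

-0.956

φ_{22} = (r_2 − r_1²) / (1 − r_1²)
r_1² = (-0.791)² = 0.625681
Numerator = 0.268 − 0.6257 = -0.3577; denominator = 1 − 0.6257 = 0.3743
φ_{22} = -0.3577 / 0.3743 = -0.956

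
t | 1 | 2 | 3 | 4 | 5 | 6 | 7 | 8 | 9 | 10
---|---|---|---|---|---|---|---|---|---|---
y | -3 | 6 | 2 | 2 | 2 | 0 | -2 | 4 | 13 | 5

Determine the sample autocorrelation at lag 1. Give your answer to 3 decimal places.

Mean ȳ = (-3 + 6 + 2 + 2 + 2 + 0 − 2 + 4 + 13 + 5)/10 = 2.9000
Numerator Σ_{t=1}^{9}(y_t−ȳ)(y_{t+1}−ȳ) = 24.2900
Denominator Σ(y_t−ȳ)² = 186.9000
r_1 = 24.2900 / 186.9000 = 0.130

0.130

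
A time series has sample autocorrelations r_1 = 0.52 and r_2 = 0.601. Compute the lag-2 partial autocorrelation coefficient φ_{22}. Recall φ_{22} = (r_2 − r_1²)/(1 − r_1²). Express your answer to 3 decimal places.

0.453

φ_{22} = (r_2 − r_1²) / (1 − r_1²)
r_1² = (0.52)² = 0.2704
Numerator = 0.601 − 0.2704 = 0.3306; denominator = 1 − 0.2704 = 0.7296
φ_{22} = 0.3306 / 0.7296 = 0.453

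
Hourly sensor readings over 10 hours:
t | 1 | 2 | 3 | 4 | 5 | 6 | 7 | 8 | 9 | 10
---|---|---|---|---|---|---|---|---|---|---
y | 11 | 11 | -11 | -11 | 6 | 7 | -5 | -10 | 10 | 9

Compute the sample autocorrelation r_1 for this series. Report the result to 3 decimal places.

0.123

Mean ȳ = (11 + 11 − 11 − 11 + 6 + 7 − 5 − 10 + 10 + 9)/10 = 1.7000
Numerator Σ_{t=1}^{9}(y_t−ȳ)(y_{t+1}−ȳ) = 104.2100
Denominator Σ(y_t−ȳ)² = 846.1000
r_1 = 104.2100 / 846.1000 = 0.123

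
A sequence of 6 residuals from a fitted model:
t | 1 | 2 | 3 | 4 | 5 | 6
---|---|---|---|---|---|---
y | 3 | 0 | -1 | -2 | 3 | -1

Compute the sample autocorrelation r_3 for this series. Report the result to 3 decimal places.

-0.229

Mean ȳ = (3 + 0 − 1 − 2 + 3 − 1)/6 = 0.3333
Σ(y_t−ȳ)(y_{t+3}−ȳ) = (-6.2222) + (-0.8889) + (1.7778) = -5.3333
Denominator Σ(y_t−ȳ)² = 23.3333
r_3 = -5.3333 / 23.3333 = -0.229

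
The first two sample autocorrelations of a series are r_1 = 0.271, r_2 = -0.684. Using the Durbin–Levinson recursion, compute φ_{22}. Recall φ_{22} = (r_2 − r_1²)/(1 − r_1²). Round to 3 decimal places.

-0.817

φ_{22} = (r_2 − r_1²) / (1 − r_1²)
r_1² = (0.271)² = 0.073441
Numerator = -0.684 − 0.0734 = -0.7574; denominator = 1 − 0.0734 = 0.9266
φ_{22} = -0.7574 / 0.9266 = -0.817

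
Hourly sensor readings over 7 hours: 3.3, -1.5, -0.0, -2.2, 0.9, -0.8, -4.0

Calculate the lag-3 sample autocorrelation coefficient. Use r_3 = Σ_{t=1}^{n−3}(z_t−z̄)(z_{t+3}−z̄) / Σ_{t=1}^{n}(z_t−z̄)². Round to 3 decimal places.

-0.070

Mean z̄ = (3.3 − 1.5 − 0.0 − 2.2 + 0.9 − 0.8 − 4.0)/7 = -0.6143
Σ(z_t−z̄)(z_{t+3}−z̄) = (-6.2069) + (-1.3412) + (-0.1141) + (5.3688) = -2.2935
Denominator Σ(z_t−z̄)² = 32.7886
r_3 = -2.2935 / 32.7886 = -0.070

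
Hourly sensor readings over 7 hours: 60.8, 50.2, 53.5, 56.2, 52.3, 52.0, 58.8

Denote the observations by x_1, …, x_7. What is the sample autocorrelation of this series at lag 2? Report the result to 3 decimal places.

Mean x̄ = (60.8 + 50.2 + 53.5 + 56.2 + 52.3 + 52.0 + 58.8)/7 = 54.8286
Deviations from mean: 5.9714, -4.6286, -1.3286, 1.3714, -2.5286, -2.8286, 3.9714
Numerator Σ_{t=1}^{5}(x_t−x̄)(x_{t+2}−x̄) = -24.8431
Denominator Σ(x_t−x̄)² = 90.8943
r_2 = -24.8431 / 90.8943 = -0.273

-0.273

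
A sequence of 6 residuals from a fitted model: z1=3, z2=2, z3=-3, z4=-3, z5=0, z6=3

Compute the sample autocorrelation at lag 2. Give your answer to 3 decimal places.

-0.565

Mean z̄ = (3 + 2 − 3 − 3 + 0 + 3)/6 = 0.3333
Numerator Σ_{t=1}^{4}(z_t−z̄)(z_{t+2}−z̄) = -22.2222
Denominator Σ(z_t−z̄)² = 39.3333
r_2 = -22.2222 / 39.3333 = -0.565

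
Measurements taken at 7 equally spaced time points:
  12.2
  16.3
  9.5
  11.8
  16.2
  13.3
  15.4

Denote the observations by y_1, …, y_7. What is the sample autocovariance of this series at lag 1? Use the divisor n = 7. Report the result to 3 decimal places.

Mean ȳ = (12.2 + 16.3 + 9.5 + 11.8 + 16.2 + 13.3 + 15.4)/7 = 13.5286
Σ_{t=1}^{6}(y_t−ȳ)(y_{t+1}−ȳ) = -13.5394
γ_1 = -13.5394 / 7 = -1.934

-1.934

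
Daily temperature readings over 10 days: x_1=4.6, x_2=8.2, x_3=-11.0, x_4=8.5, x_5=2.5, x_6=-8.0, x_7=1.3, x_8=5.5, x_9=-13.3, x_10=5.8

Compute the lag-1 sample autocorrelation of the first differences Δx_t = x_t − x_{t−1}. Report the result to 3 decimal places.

-0.573

First differences Δx: 3.6, -19.2, 19.5, -6.0, -10.5, 9.3, 4.2, -18.8, 19.1
Mean of differences = 0.1333
Numerator Σ(Δx_t−Δx̄)(Δx_{t+1}−Δx̄) = -991.3011
Denominator Σ(Δx_t−Δx̄)² = 1730.3200
r_1(Δx) = -991.3011 / 1730.3200 = -0.573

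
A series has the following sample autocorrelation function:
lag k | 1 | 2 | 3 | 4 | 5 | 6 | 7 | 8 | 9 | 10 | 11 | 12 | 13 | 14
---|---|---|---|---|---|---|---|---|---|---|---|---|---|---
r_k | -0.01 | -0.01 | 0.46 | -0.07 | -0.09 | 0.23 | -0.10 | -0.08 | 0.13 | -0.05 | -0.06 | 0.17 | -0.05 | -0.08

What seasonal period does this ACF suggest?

The largest autocorrelation is r_3 = 0.46, with weaker echoes at lags 6 (0.23) and 12 (0.17); the remaining lags stay at or below 0.13.
The dominant spike at lag 3 indicates a seasonal period of 3.

3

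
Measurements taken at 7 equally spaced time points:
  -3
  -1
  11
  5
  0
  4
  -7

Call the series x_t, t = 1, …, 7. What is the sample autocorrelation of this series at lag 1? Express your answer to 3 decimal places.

-0.034

Mean x̄ = (-3 − 1 + 11 + 5 + 0 + 4 − 7)/7 = 1.2857
Deviations from mean: -4.2857, -2.2857, 9.7143, 3.7143, -1.2857, 2.7143, -8.2857
Numerator Σ_{t=1}^{6}(x_t−x̄)(x_{t+1}−x̄) = -7.0816
Denominator Σ(x_t−x̄)² = 209.4286
r_1 = -7.0816 / 209.4286 = -0.034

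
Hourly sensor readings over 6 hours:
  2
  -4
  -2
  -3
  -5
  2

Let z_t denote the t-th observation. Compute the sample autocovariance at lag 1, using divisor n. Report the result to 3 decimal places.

Mean z̄ = (2 − 4 − 2 − 3 − 5 + 2)/6 = -1.6667
Deviations: 3.6667, -2.3333, -0.3333, -1.3333, -3.3333, 3.6667
Σ_{t=1}^{5}(z_t−z̄)(z_{t+1}−z̄) = -15.1111
γ_1 = -15.1111 / 6 = -2.519

-2.519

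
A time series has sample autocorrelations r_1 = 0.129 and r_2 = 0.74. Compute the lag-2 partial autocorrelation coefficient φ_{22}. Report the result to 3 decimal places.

φ_{22} = (r_2 − r_1²) / (1 − r_1²)
r_1² = (0.129)² = 0.016641
Numerator = 0.74 − 0.0166 = 0.7234; denominator = 1 − 0.0166 = 0.9834
φ_{22} = 0.7234 / 0.9834 = 0.736

0.736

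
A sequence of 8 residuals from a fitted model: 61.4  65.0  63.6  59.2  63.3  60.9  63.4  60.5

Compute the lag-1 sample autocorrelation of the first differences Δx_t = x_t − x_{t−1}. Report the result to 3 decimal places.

First differences Δx: 3.6, -1.4, -4.4, 4.1, -2.4, 2.5, -2.9
Mean of differences = -0.1286
Numerator Σ(Δx_t−Δx̄)(Δx_{t+1}−Δx̄) = -40.2322
Denominator Σ(Δx_t−Δx̄)² = 71.3943
r_1(Δx) = -40.2322 / 71.3943 = -0.564

-0.564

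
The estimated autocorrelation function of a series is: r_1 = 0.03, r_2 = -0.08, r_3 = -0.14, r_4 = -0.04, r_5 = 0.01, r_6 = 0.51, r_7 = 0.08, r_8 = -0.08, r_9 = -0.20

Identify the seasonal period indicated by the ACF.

6

The largest autocorrelation is r_6 = 0.51; the remaining lags stay at or below 0.08.
The dominant spike at lag 6 indicates a seasonal period of 6.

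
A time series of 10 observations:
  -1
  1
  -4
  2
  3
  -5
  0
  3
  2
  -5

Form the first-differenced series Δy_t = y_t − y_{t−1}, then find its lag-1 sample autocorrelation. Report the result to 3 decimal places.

-0.296

First differences Δy: 2, -5, 6, 1, -8, 5, 3, -1, -7
Mean of differences = -0.4444
Numerator Σ(Δy_t−Δȳ)(Δy_{t+1}−Δȳ) = -62.7531
Denominator Σ(Δy_t−Δȳ)² = 212.2222
r_1(Δy) = -62.7531 / 212.2222 = -0.296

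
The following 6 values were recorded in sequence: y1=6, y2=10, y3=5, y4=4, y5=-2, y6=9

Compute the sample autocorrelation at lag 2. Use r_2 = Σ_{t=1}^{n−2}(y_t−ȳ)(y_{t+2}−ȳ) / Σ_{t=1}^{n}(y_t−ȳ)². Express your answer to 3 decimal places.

Mean ȳ = (6 + 10 + 5 + 4 − 2 + 9)/6 = 5.3333
Deviations from mean: 0.6667, 4.6667, -0.3333, -1.3333, -7.3333, 3.6667
Numerator Σ_{t=1}^{4}(y_t−ȳ)(y_{t+2}−ȳ) = -8.8889
Denominator Σ(y_t−ȳ)² = 91.3333
r_2 = -8.8889 / 91.3333 = -0.097

-0.097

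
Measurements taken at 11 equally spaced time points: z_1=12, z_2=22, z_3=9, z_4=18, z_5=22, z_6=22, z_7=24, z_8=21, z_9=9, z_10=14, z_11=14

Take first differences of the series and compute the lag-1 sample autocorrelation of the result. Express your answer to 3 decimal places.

-0.437

First differences Δz: 10, -13, 9, 4, 0, 2, -3, -12, 5, 0
Mean of differences = 0.2000
Numerator Σ(Δz_t−Δz̄)(Δz_{t+1}−Δz̄) = -239.4400
Denominator Σ(Δz_t−Δz̄)² = 547.6000
r_1(Δz) = -239.4400 / 547.6000 = -0.437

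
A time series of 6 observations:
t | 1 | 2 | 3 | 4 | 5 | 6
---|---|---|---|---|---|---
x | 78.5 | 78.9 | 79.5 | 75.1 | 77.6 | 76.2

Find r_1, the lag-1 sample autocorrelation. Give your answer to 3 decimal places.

-0.079

Mean x̄ = (78.5 + 78.9 + 79.5 + 75.1 + 77.6 + 76.2)/6 = 77.6333
Numerator Σ_{t=1}^{5}(x_t−x̄)(x_{t+1}−x̄) = -1.1344
Denominator Σ(x_t−x̄)² = 14.3133
r_1 = -1.1344 / 14.3133 = -0.079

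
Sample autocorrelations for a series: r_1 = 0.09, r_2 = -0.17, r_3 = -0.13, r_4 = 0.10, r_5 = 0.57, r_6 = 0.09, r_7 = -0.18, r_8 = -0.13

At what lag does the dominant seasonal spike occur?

The largest autocorrelation is r_5 = 0.57; the remaining lags stay at or below 0.10.
The dominant spike at lag 5 indicates a seasonal period of 5.

5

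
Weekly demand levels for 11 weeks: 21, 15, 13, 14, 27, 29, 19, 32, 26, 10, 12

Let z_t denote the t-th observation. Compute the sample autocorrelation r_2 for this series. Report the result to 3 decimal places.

-0.255

Mean z̄ = (21 + 15 + 13 + 14 + 27 + 29 + 19 + 32 + 26 + 10 + 12)/11 = 19.8182
Numerator Σ_{t=1}^{9}(z_t−z̄)(z_{t+2}−z̄) = -149.4298
Denominator Σ(z_t−z̄)² = 585.6364
r_2 = -149.4298 / 585.6364 = -0.255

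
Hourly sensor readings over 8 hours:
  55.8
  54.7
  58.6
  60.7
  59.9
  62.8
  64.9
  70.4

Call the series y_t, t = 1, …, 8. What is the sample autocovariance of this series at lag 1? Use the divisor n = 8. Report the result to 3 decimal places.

11.315

Mean ȳ = (55.8 + 54.7 + 58.6 + 60.7 + 59.9 + 62.8 + 64.9 + 70.4)/8 = 60.9750
Deviations: -5.1750, -6.2750, -2.3750, -0.2750, -1.0750, 1.8250, 3.9250, 9.4250
Σ_{t=1}^{7}(y_t−ȳ)(y_{t+1}−ȳ) = 90.5194
γ_1 = 90.5194 / 8 = 11.315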